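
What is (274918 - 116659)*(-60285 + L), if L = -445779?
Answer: -80089182576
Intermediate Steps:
(274918 - 116659)*(-60285 + L) = (274918 - 116659)*(-60285 - 445779) = 158259*(-506064) = -80089182576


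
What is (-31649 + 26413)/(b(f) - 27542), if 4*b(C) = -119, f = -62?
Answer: 20944/110287 ≈ 0.18990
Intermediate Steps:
b(C) = -119/4 (b(C) = (¼)*(-119) = -119/4)
(-31649 + 26413)/(b(f) - 27542) = (-31649 + 26413)/(-119/4 - 27542) = -5236/(-110287/4) = -5236*(-4/110287) = 20944/110287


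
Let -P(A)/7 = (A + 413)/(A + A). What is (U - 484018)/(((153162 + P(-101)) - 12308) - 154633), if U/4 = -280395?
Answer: 162165398/1390587 ≈ 116.62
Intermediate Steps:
U = -1121580 (U = 4*(-280395) = -1121580)
P(A) = -7*(413 + A)/(2*A) (P(A) = -7*(A + 413)/(A + A) = -7*(413 + A)/(2*A))
(U - 484018)/(((153162 + P(-101)) - 12308) - 154633) = (-1121580 - 484018)/(((153162 + (7/2)*(-413 - 1*(-101))/(-101)) - 12308) - 154633) = -1605598/(((153162 + (7/2)*(-1/101)*(-413 + 101)) - 12308) - 154633) = -1605598/(((153162 + (7/2)*(-1/101)*(-312)) - 12308) - 154633) = -1605598/(((153162 + 1092/101) - 12308) - 154633) = -1605598/((15470454/101 - 12308) - 154633) = -1605598/(14227346/101 - 154633) = -1605598/(-1390587/101) = -1605598*(-101/1390587) = 162165398/1390587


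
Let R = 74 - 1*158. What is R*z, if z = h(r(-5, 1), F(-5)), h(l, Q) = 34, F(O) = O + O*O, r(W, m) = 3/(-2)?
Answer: -2856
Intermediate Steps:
r(W, m) = -3/2 (r(W, m) = 3*(-1/2) = -3/2)
R = -84 (R = 74 - 158 = -84)
F(O) = O + O**2
z = 34
R*z = -84*34 = -2856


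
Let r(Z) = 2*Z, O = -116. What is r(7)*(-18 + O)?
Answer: -1876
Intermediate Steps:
r(7)*(-18 + O) = (2*7)*(-18 - 116) = 14*(-134) = -1876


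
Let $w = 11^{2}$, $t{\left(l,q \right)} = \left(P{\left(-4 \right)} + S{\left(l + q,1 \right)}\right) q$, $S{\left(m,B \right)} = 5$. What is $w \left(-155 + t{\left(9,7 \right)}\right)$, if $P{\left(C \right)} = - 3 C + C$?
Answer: $-7744$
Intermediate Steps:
$P{\left(C \right)} = - 2 C$
$t{\left(l,q \right)} = 13 q$ ($t{\left(l,q \right)} = \left(\left(-2\right) \left(-4\right) + 5\right) q = \left(8 + 5\right) q = 13 q$)
$w = 121$
$w \left(-155 + t{\left(9,7 \right)}\right) = 121 \left(-155 + 13 \cdot 7\right) = 121 \left(-155 + 91\right) = 121 \left(-64\right) = -7744$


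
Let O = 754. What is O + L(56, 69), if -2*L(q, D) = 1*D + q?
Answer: 1383/2 ≈ 691.50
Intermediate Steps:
L(q, D) = -D/2 - q/2 (L(q, D) = -(1*D + q)/2 = -(D + q)/2 = -D/2 - q/2)
O + L(56, 69) = 754 + (-½*69 - ½*56) = 754 + (-69/2 - 28) = 754 - 125/2 = 1383/2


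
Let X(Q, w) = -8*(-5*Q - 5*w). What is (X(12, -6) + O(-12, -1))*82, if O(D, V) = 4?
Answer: 20008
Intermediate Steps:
X(Q, w) = 40*Q + 40*w
(X(12, -6) + O(-12, -1))*82 = ((40*12 + 40*(-6)) + 4)*82 = ((480 - 240) + 4)*82 = (240 + 4)*82 = 244*82 = 20008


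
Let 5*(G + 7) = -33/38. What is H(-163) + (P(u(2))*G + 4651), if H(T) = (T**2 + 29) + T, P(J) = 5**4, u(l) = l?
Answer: 1010893/38 ≈ 26602.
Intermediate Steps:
G = -1363/190 (G = -7 + (-33/38)/5 = -7 + (-33*1/38)/5 = -7 + (1/5)*(-33/38) = -7 - 33/190 = -1363/190 ≈ -7.1737)
P(J) = 625
H(T) = 29 + T + T**2 (H(T) = (29 + T**2) + T = 29 + T + T**2)
H(-163) + (P(u(2))*G + 4651) = (29 - 163 + (-163)**2) + (625*(-1363/190) + 4651) = (29 - 163 + 26569) + (-170375/38 + 4651) = 26435 + 6363/38 = 1010893/38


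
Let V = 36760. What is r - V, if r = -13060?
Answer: -49820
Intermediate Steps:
r - V = -13060 - 1*36760 = -13060 - 36760 = -49820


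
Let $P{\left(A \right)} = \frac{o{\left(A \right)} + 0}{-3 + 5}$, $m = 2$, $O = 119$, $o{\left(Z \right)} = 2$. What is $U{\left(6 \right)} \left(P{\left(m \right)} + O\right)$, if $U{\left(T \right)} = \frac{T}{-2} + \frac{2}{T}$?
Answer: $-320$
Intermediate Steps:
$U{\left(T \right)} = \frac{2}{T} - \frac{T}{2}$ ($U{\left(T \right)} = T \left(- \frac{1}{2}\right) + \frac{2}{T} = - \frac{T}{2} + \frac{2}{T} = \frac{2}{T} - \frac{T}{2}$)
$P{\left(A \right)} = 1$ ($P{\left(A \right)} = \frac{2 + 0}{-3 + 5} = \frac{2}{2} = 2 \cdot \frac{1}{2} = 1$)
$U{\left(6 \right)} \left(P{\left(m \right)} + O\right) = \left(\frac{2}{6} - 3\right) \left(1 + 119\right) = \left(2 \cdot \frac{1}{6} - 3\right) 120 = \left(\frac{1}{3} - 3\right) 120 = \left(- \frac{8}{3}\right) 120 = -320$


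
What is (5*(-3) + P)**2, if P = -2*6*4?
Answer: 3969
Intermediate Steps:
P = -48 (P = -12*4 = -48)
(5*(-3) + P)**2 = (5*(-3) - 48)**2 = (-15 - 48)**2 = (-63)**2 = 3969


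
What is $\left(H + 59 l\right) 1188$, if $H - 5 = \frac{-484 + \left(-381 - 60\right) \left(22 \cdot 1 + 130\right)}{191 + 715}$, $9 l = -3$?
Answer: $- \frac{15999192}{151} \approx -1.0595 \cdot 10^{5}$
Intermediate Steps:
$l = - \frac{1}{3}$ ($l = \frac{1}{9} \left(-3\right) = - \frac{1}{3} \approx -0.33333$)
$H = - \frac{31493}{453}$ ($H = 5 + \frac{-484 + \left(-381 - 60\right) \left(22 \cdot 1 + 130\right)}{191 + 715} = 5 + \frac{-484 - 441 \left(22 + 130\right)}{906} = 5 + \left(-484 - 67032\right) \frac{1}{906} = 5 - \frac{33758}{453} = - \frac{31493}{453} \approx -69.521$)
$\left(H + 59 l\right) 1188 = \left(- \frac{31493}{453} + 59 \left(- \frac{1}{3}\right)\right) 1188 = \left(- \frac{31493}{453} - \frac{59}{3}\right) 1188 = \left(- \frac{40402}{453}\right) 1188 = - \frac{15999192}{151}$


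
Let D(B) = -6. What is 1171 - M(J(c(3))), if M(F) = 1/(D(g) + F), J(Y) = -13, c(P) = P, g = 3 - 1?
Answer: 22250/19 ≈ 1171.1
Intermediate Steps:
g = 2
M(F) = 1/(-6 + F)
1171 - M(J(c(3))) = 1171 - 1/(-6 - 13) = 1171 - 1/(-19) = 1171 - 1*(-1/19) = 1171 + 1/19 = 22250/19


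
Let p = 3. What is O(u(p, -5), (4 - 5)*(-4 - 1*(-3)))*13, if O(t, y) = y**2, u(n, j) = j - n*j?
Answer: 13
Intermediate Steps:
u(n, j) = j - j*n
O(u(p, -5), (4 - 5)*(-4 - 1*(-3)))*13 = ((4 - 5)*(-4 - 1*(-3)))**2*13 = (-(-4 + 3))**2*13 = (-1*(-1))**2*13 = 1**2*13 = 1*13 = 13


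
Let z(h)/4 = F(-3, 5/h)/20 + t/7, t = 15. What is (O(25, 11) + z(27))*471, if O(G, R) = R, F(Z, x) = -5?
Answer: 61230/7 ≈ 8747.1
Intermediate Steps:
z(h) = 53/7 (z(h) = 4*(-5/20 + 15/7) = 4*(-5*1/20 + 15*(⅐)) = 4*(-¼ + 15/7) = 4*(53/28) = 53/7)
(O(25, 11) + z(27))*471 = (11 + 53/7)*471 = (130/7)*471 = 61230/7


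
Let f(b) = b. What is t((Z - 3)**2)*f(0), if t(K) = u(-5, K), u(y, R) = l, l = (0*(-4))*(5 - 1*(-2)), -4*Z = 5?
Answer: 0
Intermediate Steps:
Z = -5/4 (Z = -1/4*5 = -5/4 ≈ -1.2500)
l = 0 (l = 0*(5 + 2) = 0*7 = 0)
u(y, R) = 0
t(K) = 0
t((Z - 3)**2)*f(0) = 0*0 = 0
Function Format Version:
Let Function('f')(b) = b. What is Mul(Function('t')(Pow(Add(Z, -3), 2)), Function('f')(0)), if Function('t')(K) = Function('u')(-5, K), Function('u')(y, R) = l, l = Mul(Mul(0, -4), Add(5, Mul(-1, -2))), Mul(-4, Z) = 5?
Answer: 0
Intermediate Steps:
Z = Rational(-5, 4) (Z = Mul(Rational(-1, 4), 5) = Rational(-5, 4) ≈ -1.2500)
l = 0 (l = Mul(0, Add(5, 2)) = Mul(0, 7) = 0)
Function('u')(y, R) = 0
Function('t')(K) = 0
Mul(Function('t')(Pow(Add(Z, -3), 2)), Function('f')(0)) = Mul(0, 0) = 0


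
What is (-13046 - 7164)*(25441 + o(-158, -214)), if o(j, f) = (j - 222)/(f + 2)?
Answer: -27252538280/53 ≈ -5.1420e+8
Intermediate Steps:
o(j, f) = (-222 + j)/(2 + f)
(-13046 - 7164)*(25441 + o(-158, -214)) = (-13046 - 7164)*(25441 + (-222 - 158)/(2 - 214)) = -20210*(25441 - 380/(-212)) = -20210*(25441 - 1/212*(-380)) = -20210*(25441 + 95/53) = -20210*1348468/53 = -27252538280/53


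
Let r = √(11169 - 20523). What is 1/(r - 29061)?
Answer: -9687/281517025 - I*√9354/844551075 ≈ -3.441e-5 - 1.1452e-7*I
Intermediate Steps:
r = I*√9354 (r = √(-9354) = I*√9354 ≈ 96.716*I)
1/(r - 29061) = 1/(I*√9354 - 29061) = 1/(-29061 + I*√9354)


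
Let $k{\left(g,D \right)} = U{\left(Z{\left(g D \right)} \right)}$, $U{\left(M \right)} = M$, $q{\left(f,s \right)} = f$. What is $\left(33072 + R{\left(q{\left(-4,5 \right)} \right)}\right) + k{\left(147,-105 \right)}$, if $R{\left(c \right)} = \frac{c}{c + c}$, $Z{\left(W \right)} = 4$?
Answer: $\frac{66153}{2} \approx 33077.0$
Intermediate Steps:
$k{\left(g,D \right)} = 4$
$R{\left(c \right)} = \frac{1}{2}$ ($R{\left(c \right)} = \frac{c}{2 c} = \frac{1}{2 c} c = \frac{1}{2}$)
$\left(33072 + R{\left(q{\left(-4,5 \right)} \right)}\right) + k{\left(147,-105 \right)} = \left(33072 + \frac{1}{2}\right) + 4 = \frac{66145}{2} + 4 = \frac{66153}{2}$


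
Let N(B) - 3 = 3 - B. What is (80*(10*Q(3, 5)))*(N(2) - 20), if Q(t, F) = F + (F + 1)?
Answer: -140800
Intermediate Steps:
N(B) = 6 - B (N(B) = 3 + (3 - B) = 6 - B)
Q(t, F) = 1 + 2*F (Q(t, F) = F + (1 + F) = 1 + 2*F)
(80*(10*Q(3, 5)))*(N(2) - 20) = (80*(10*(1 + 2*5)))*((6 - 1*2) - 20) = (80*(10*(1 + 10)))*((6 - 2) - 20) = (80*(10*11))*(4 - 20) = (80*110)*(-16) = 8800*(-16) = -140800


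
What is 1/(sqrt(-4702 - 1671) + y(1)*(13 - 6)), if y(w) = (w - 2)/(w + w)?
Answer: -14/25541 - 4*I*sqrt(6373)/25541 ≈ -0.00054814 - 0.012502*I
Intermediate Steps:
y(w) = (-2 + w)/(2*w) (y(w) = (-2 + w)/((2*w)) = (-2 + w)*(1/(2*w)) = (-2 + w)/(2*w))
1/(sqrt(-4702 - 1671) + y(1)*(13 - 6)) = 1/(sqrt(-4702 - 1671) + ((1/2)*(-2 + 1)/1)*(13 - 6)) = 1/(sqrt(-6373) + ((1/2)*1*(-1))*7) = 1/(I*sqrt(6373) - 1/2*7) = 1/(I*sqrt(6373) - 7/2) = 1/(-7/2 + I*sqrt(6373))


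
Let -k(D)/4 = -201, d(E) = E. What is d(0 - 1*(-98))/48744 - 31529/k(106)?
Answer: -16008029/408231 ≈ -39.213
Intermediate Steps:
k(D) = 804 (k(D) = -4*(-201) = 804)
d(0 - 1*(-98))/48744 - 31529/k(106) = (0 - 1*(-98))/48744 - 31529/804 = (0 + 98)*(1/48744) - 31529*1/804 = 98*(1/48744) - 31529/804 = 49/24372 - 31529/804 = -16008029/408231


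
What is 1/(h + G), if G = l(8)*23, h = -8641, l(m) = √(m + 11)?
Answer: -8641/74656830 - 23*√19/74656830 ≈ -0.00011709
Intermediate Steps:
l(m) = √(11 + m)
G = 23*√19 (G = √(11 + 8)*23 = √19*23 = 23*√19 ≈ 100.25)
1/(h + G) = 1/(-8641 + 23*√19)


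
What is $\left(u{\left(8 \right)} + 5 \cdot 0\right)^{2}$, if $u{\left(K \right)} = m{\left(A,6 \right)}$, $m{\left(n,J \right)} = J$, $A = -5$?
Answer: $36$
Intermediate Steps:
$u{\left(K \right)} = 6$
$\left(u{\left(8 \right)} + 5 \cdot 0\right)^{2} = \left(6 + 5 \cdot 0\right)^{2} = \left(6 + 0\right)^{2} = 6^{2} = 36$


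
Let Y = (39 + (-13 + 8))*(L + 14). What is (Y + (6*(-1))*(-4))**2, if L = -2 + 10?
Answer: 595984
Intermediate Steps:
L = 8
Y = 748 (Y = (39 + (-13 + 8))*(8 + 14) = (39 - 5)*22 = 34*22 = 748)
(Y + (6*(-1))*(-4))**2 = (748 + (6*(-1))*(-4))**2 = (748 - 6*(-4))**2 = (748 + 24)**2 = 772**2 = 595984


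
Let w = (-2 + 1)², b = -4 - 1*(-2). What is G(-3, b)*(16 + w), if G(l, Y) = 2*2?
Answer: 68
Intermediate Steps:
b = -2 (b = -4 + 2 = -2)
G(l, Y) = 4
w = 1 (w = (-1)² = 1)
G(-3, b)*(16 + w) = 4*(16 + 1) = 4*17 = 68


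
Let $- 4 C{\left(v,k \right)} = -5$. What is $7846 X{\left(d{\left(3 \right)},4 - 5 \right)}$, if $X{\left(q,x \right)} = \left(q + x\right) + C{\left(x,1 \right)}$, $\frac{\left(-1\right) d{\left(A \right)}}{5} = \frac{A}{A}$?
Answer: $- \frac{74537}{2} \approx -37269.0$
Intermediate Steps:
$C{\left(v,k \right)} = \frac{5}{4}$ ($C{\left(v,k \right)} = \left(- \frac{1}{4}\right) \left(-5\right) = \frac{5}{4}$)
$d{\left(A \right)} = -5$ ($d{\left(A \right)} = - 5 \frac{A}{A} = \left(-5\right) 1 = -5$)
$X{\left(q,x \right)} = \frac{5}{4} + q + x$ ($X{\left(q,x \right)} = \left(q + x\right) + \frac{5}{4} = \frac{5}{4} + q + x$)
$7846 X{\left(d{\left(3 \right)},4 - 5 \right)} = 7846 \left(\frac{5}{4} - 5 + \left(4 - 5\right)\right) = 7846 \left(\frac{5}{4} - 5 - 1\right) = 7846 \left(- \frac{19}{4}\right) = - \frac{74537}{2}$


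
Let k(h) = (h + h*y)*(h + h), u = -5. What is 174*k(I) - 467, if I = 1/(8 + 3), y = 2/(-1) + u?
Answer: -58595/121 ≈ -484.26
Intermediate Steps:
y = -7 (y = 2/(-1) - 5 = 2*(-1) - 5 = -2 - 5 = -7)
I = 1/11 ≈ 0.090909
k(h) = -12*h² (k(h) = (h + h*(-7))*(h + h) = (h - 7*h)*(2*h) = (-6*h)*(2*h) = -12*h²)
174*k(I) - 467 = 174*(-12*(1/11)²) - 467 = 174*(-12*1/121) - 467 = 174*(-12/121) - 467 = -2088/121 - 467 = -58595/121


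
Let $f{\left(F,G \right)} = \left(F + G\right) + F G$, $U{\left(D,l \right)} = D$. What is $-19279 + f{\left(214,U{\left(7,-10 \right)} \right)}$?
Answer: $-17560$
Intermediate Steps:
$f{\left(F,G \right)} = F + G + F G$
$-19279 + f{\left(214,U{\left(7,-10 \right)} \right)} = -19279 + \left(214 + 7 + 214 \cdot 7\right) = -19279 + \left(214 + 7 + 1498\right) = -19279 + 1719 = -17560$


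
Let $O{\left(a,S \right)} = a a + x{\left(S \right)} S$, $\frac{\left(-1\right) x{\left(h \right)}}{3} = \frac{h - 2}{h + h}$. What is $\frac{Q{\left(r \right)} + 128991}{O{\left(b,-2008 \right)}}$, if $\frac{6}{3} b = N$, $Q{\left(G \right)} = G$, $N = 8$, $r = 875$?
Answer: $\frac{129866}{3031} \approx 42.846$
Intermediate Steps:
$b = 4$ ($b = \frac{1}{2} \cdot 8 = 4$)
$x{\left(h \right)} = - \frac{3 \left(-2 + h\right)}{2 h}$ ($x{\left(h \right)} = - 3 \frac{h - 2}{h + h} = - 3 \frac{-2 + h}{2 h} = - \frac{3 \left(-2 + h\right)}{2 h}$)
$O{\left(a,S \right)} = a^{2} + S \left(- \frac{3}{2} + \frac{3}{S}\right)$ ($O{\left(a,S \right)} = a a + \left(- \frac{3}{2} + \frac{3}{S}\right) S = a^{2} + S \left(- \frac{3}{2} + \frac{3}{S}\right)$)
$\frac{Q{\left(r \right)} + 128991}{O{\left(b,-2008 \right)}} = \frac{875 + 128991}{3 + 4^{2} - -3012} = \frac{129866}{3 + 16 + 3012} = \frac{129866}{3031}$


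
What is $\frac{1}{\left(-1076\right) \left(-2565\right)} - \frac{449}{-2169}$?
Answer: $\frac{137690581}{665145540} \approx 0.20701$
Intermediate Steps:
$\frac{1}{\left(-1076\right) \left(-2565\right)} - \frac{449}{-2169} = \left(- \frac{1}{1076}\right) \left(- \frac{1}{2565}\right) - - \frac{449}{2169} = \frac{1}{2759940} + \frac{449}{2169} = \frac{137690581}{665145540}$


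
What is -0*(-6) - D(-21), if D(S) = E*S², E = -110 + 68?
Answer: 18522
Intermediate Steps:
E = -42
D(S) = -42*S²
-0*(-6) - D(-21) = -0*(-6) - (-42)*(-21)² = -507*0 - (-42)*441 = 0 - 1*(-18522) = 0 + 18522 = 18522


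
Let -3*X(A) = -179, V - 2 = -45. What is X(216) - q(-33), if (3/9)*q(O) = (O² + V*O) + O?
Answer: -22096/3 ≈ -7365.3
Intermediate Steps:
V = -43 (V = 2 - 45 = -43)
X(A) = 179/3 (X(A) = -⅓*(-179) = 179/3)
q(O) = -126*O + 3*O² (q(O) = 3*((O² - 43*O) + O) = 3*(O² - 42*O) = -126*O + 3*O²)
X(216) - q(-33) = 179/3 - 3*(-33)*(-42 - 33) = 179/3 - 3*(-33)*(-75) = 179/3 - 1*7425 = 179/3 - 7425 = -22096/3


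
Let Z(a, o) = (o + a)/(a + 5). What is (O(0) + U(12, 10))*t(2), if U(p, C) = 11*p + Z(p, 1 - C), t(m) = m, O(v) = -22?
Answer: 3746/17 ≈ 220.35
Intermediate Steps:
Z(a, o) = (a + o)/(5 + a)
U(p, C) = 11*p + (1 + p - C)/(5 + p) (U(p, C) = 11*p + (p + (1 - C))/(5 + p) = 11*p + (1 + p - C)/(5 + p))
(O(0) + U(12, 10))*t(2) = (-22 + (1 + 12 - 1*10 + 11*12*(5 + 12))/(5 + 12))*2 = (-22 + (1 + 12 - 10 + 11*12*17)/17)*2 = (-22 + (1 + 12 - 10 + 2244)/17)*2 = (-22 + (1/17)*2247)*2 = (-22 + 2247/17)*2 = (1873/17)*2 = 3746/17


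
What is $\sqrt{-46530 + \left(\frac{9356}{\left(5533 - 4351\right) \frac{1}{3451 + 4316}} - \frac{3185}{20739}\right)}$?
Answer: $\frac{\sqrt{249524192509742649}}{4085583} \approx 122.27$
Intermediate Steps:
$\sqrt{-46530 + \left(\frac{9356}{\left(5533 - 4351\right) \frac{1}{3451 + 4316}} - \frac{3185}{20739}\right)} = \sqrt{-46530 + \left(\frac{9356}{1182 \cdot \frac{1}{7767}} - \frac{3185}{20739}\right)} = \sqrt{-46530 - \left(\frac{3185}{20739} - \frac{9356}{1182 \cdot \frac{1}{7767}}\right)} = \sqrt{-46530 - \left(\frac{3185}{20739} - \frac{9356}{\frac{394}{2589}}\right)} = \sqrt{-46530 + \left(9356 \cdot \frac{2589}{394} - \frac{3185}{20739}\right)} = \sqrt{-46530 + \left(\frac{12111342}{197} - \frac{3185}{20739}\right)} = \sqrt{-46530 + \frac{251176494293}{4085583}} = \sqrt{\frac{61074317303}{4085583}} = \frac{\sqrt{249524192509742649}}{4085583}$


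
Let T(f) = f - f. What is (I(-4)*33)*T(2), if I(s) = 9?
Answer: 0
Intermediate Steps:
T(f) = 0
(I(-4)*33)*T(2) = (9*33)*0 = 297*0 = 0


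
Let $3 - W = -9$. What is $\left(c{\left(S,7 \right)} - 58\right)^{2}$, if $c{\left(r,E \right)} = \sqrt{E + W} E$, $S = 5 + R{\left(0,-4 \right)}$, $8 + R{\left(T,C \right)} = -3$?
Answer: $4295 - 812 \sqrt{19} \approx 755.57$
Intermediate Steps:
$W = 12$ ($W = 3 - -9 = 3 + 9 = 12$)
$R{\left(T,C \right)} = -11$ ($R{\left(T,C \right)} = -8 - 3 = -11$)
$S = -6$ ($S = 5 - 11 = -6$)
$c{\left(r,E \right)} = E \sqrt{12 + E}$ ($c{\left(r,E \right)} = \sqrt{E + 12} E = \sqrt{12 + E} E = E \sqrt{12 + E}$)
$\left(c{\left(S,7 \right)} - 58\right)^{2} = \left(7 \sqrt{12 + 7} - 58\right)^{2} = \left(7 \sqrt{19} - 58\right)^{2} = \left(-58 + 7 \sqrt{19}\right)^{2}$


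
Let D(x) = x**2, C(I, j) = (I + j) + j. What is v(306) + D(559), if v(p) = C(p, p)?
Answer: 313399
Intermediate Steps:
C(I, j) = I + 2*j
v(p) = 3*p (v(p) = p + 2*p = 3*p)
v(306) + D(559) = 3*306 + 559**2 = 918 + 312481 = 313399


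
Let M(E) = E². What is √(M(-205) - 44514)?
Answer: I*√2489 ≈ 49.89*I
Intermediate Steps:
√(M(-205) - 44514) = √((-205)² - 44514) = √(42025 - 44514) = √(-2489) = I*√2489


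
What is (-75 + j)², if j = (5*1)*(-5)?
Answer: 10000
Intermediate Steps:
j = -25 (j = 5*(-5) = -25)
(-75 + j)² = (-75 - 25)² = (-100)² = 10000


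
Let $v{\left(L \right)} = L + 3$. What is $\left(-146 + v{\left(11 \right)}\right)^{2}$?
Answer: $17424$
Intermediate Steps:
$v{\left(L \right)} = 3 + L$
$\left(-146 + v{\left(11 \right)}\right)^{2} = \left(-146 + \left(3 + 11\right)\right)^{2} = \left(-146 + 14\right)^{2} = \left(-132\right)^{2} = 17424$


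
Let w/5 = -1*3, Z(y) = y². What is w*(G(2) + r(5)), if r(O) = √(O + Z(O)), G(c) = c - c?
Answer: -15*√30 ≈ -82.158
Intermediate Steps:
G(c) = 0
r(O) = √(O + O²)
w = -15 (w = 5*(-1*3) = 5*(-3) = -15)
w*(G(2) + r(5)) = -15*(0 + √(5*(1 + 5))) = -15*(0 + √(5*6)) = -15*(0 + √30) = -15*√30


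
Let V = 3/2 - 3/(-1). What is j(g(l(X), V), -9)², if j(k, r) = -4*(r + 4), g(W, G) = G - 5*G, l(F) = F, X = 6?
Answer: 400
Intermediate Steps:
V = 9/2 (V = 3*(½) - 3*(-1) = 3/2 + 3 = 9/2 ≈ 4.5000)
g(W, G) = -4*G
j(k, r) = -16 - 4*r (j(k, r) = -4*(4 + r) = -16 - 4*r)
j(g(l(X), V), -9)² = (-16 - 4*(-9))² = (-16 + 36)² = 20² = 400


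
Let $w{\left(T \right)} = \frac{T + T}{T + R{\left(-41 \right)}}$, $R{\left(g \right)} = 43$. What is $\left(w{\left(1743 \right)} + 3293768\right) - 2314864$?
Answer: $\frac{874163015}{893} \approx 9.7891 \cdot 10^{5}$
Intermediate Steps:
$w{\left(T \right)} = \frac{2 T}{43 + T}$ ($w{\left(T \right)} = \frac{T + T}{T + 43} = \frac{2 T}{43 + T}$)
$\left(w{\left(1743 \right)} + 3293768\right) - 2314864 = \left(2 \cdot 1743 \frac{1}{43 + 1743} + 3293768\right) - 2314864 = \left(2 \cdot 1743 \cdot \frac{1}{1786} + 3293768\right) - 2314864 = \left(\frac{1743}{893} + 3293768\right) - 2314864 = \frac{2941336567}{893} - 2314864 = \frac{874163015}{893}$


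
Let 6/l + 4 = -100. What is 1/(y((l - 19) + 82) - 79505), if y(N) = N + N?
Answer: -26/2063857 ≈ -1.2598e-5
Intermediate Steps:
l = -3/52 (l = 6/(-4 - 100) = 6/(-104) = 6*(-1/104) = -3/52 ≈ -0.057692)
y(N) = 2*N
1/(y((l - 19) + 82) - 79505) = 1/(2*((-3/52 - 19) + 82) - 79505) = 1/(2*(-991/52 + 82) - 79505) = 1/(2*(3273/52) - 79505) = 1/(3273/26 - 79505) = 1/(-2063857/26) = -26/2063857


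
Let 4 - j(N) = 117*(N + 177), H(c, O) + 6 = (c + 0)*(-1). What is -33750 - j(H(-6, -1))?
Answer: -13045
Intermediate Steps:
H(c, O) = -6 - c (H(c, O) = -6 + (c + 0)*(-1) = -6 + c*(-1) = -6 - c)
j(N) = -20705 - 117*N (j(N) = 4 - 117*(N + 177) = 4 - 117*(177 + N) = 4 - (20709 + 117*N) = 4 + (-20709 - 117*N) = -20705 - 117*N)
-33750 - j(H(-6, -1)) = -33750 - (-20705 - 117*(-6 - 1*(-6))) = -33750 - (-20705 - 117*(-6 + 6)) = -33750 - (-20705 - 117*0) = -33750 - (-20705 + 0) = -33750 - 1*(-20705) = -33750 + 20705 = -13045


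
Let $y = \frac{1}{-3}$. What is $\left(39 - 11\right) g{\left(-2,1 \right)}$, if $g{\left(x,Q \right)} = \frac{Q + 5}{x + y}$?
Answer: $-72$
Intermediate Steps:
$y = - \frac{1}{3} \approx -0.33333$
$g{\left(x,Q \right)} = \frac{5 + Q}{- \frac{1}{3} + x}$ ($g{\left(x,Q \right)} = \frac{Q + 5}{x - \frac{1}{3}} = \frac{5 + Q}{- \frac{1}{3} + x}$)
$\left(39 - 11\right) g{\left(-2,1 \right)} = \left(39 - 11\right) \frac{3 \left(5 + 1\right)}{-1 + 3 \left(-2\right)} = 28 \cdot 3 \frac{1}{-1 - 6} \cdot 6 = 28 \cdot 3 \frac{1}{-7} \cdot 6 = 28 \cdot 3 \left(- \frac{1}{7}\right) 6 = 28 \left(- \frac{18}{7}\right) = -72$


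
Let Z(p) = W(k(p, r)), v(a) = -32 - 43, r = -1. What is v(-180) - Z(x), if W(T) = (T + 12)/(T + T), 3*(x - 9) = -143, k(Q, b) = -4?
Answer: -74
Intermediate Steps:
v(a) = -75
x = -116/3 (x = 9 + (⅓)*(-143) = 9 - 143/3 = -116/3 ≈ -38.667)
W(T) = (12 + T)/(2*T) (W(T) = (12 + T)/((2*T)) = (12 + T)*(1/(2*T)) = (12 + T)/(2*T))
Z(p) = -1 (Z(p) = (½)*(12 - 4)/(-4) = (½)*(-¼)*8 = -1)
v(-180) - Z(x) = -75 - 1*(-1) = -75 + 1 = -74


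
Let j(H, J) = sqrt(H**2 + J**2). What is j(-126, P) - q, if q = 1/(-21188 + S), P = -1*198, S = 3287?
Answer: 1/17901 + 18*sqrt(170) ≈ 234.69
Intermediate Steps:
P = -198
q = -1/17901 (q = 1/(-21188 + 3287) = 1/(-17901) = -1/17901 ≈ -5.5863e-5)
j(-126, P) - q = sqrt((-126)**2 + (-198)**2) - 1*(-1/17901) = sqrt(15876 + 39204) + 1/17901 = sqrt(55080) + 1/17901 = 18*sqrt(170) + 1/17901 = 1/17901 + 18*sqrt(170)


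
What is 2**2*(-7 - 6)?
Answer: -52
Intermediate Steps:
2**2*(-7 - 6) = 4*(-13) = -52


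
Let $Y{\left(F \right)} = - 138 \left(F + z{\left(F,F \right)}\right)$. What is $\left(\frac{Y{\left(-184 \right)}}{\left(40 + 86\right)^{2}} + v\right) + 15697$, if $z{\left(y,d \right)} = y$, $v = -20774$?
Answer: $- \frac{6712639}{1323} \approx -5073.8$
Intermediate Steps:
$Y{\left(F \right)} = - 276 F$ ($Y{\left(F \right)} = - 138 \left(F + F\right) = - 138 \cdot 2 F = - 276 F$)
$\left(\frac{Y{\left(-184 \right)}}{\left(40 + 86\right)^{2}} + v\right) + 15697 = \left(\frac{\left(-276\right) \left(-184\right)}{\left(40 + 86\right)^{2}} - 20774\right) + 15697 = \left(\frac{50784}{126^{2}} - 20774\right) + 15697 = \left(\frac{50784}{15876} - 20774\right) + 15697 = \left(50784 \cdot \frac{1}{15876} - 20774\right) + 15697 = \left(\frac{4232}{1323} - 20774\right) + 15697 = - \frac{27479770}{1323} + 15697 = - \frac{6712639}{1323}$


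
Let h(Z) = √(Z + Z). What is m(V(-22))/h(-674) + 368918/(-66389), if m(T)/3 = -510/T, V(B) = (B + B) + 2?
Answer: -368918/66389 - 255*I*√337/4718 ≈ -5.5569 - 0.9922*I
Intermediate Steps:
h(Z) = √2*√Z (h(Z) = √(2*Z) = √2*√Z)
V(B) = 2 + 2*B (V(B) = 2*B + 2 = 2 + 2*B)
m(T) = -1530/T (m(T) = 3*(-510/T) = -1530/T)
m(V(-22))/h(-674) + 368918/(-66389) = (-1530/(2 + 2*(-22)))/((√2*√(-674))) + 368918/(-66389) = (-1530/(2 - 44))/((√2*(I*√674))) + 368918*(-1/66389) = (-1530/(-42))/((2*I*√337)) - 368918/66389 = (-1530*(-1/42))*(-I*√337/674) - 368918/66389 = 255*(-I*√337/674)/7 - 368918/66389 = -255*I*√337/4718 - 368918/66389 = -368918/66389 - 255*I*√337/4718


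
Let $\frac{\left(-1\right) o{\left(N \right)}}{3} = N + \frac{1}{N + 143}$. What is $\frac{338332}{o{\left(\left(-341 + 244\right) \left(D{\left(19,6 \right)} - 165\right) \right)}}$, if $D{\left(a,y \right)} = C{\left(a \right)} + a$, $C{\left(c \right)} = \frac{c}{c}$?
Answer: $- \frac{1602340352}{199835521} \approx -8.0183$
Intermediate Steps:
$C{\left(c \right)} = 1$
$D{\left(a,y \right)} = 1 + a$
$o{\left(N \right)} = - 3 N - \frac{3}{143 + N}$ ($o{\left(N \right)} = - 3 \left(N + \frac{1}{N + 143}\right) = - 3 \left(N + \frac{1}{143 + N}\right) = - 3 N - \frac{3}{143 + N}$)
$\frac{338332}{o{\left(\left(-341 + 244\right) \left(D{\left(19,6 \right)} - 165\right) \right)}} = \frac{338332}{3 \frac{1}{143 + \left(-341 + 244\right) \left(\left(1 + 19\right) - 165\right)} \left(-1 - \left(\left(-341 + 244\right) \left(\left(1 + 19\right) - 165\right)\right)^{2} - 143 \left(-341 + 244\right) \left(\left(1 + 19\right) - 165\right)\right)} = \frac{338332}{3 \frac{1}{143 - 97 \left(20 - 165\right)} \left(-1 - \left(- 97 \left(20 - 165\right)\right)^{2} - 143 \left(- 97 \left(20 - 165\right)\right)\right)} = \frac{338332}{3 \frac{1}{143 - -14065} \left(-1 - \left(\left(-97\right) \left(-145\right)\right)^{2} - 143 \left(\left(-97\right) \left(-145\right)\right)\right)} = \frac{338332}{3 \frac{1}{143 + 14065} \left(-1 - 14065^{2} - 2011295\right)} = \frac{338332}{3 \cdot \frac{1}{14208} \left(-1 - 197824225 - 2011295\right)} = \frac{338332}{3 \cdot \frac{1}{14208} \left(-199835521\right)} = \frac{338332}{- \frac{199835521}{4736}} = 338332 \left(- \frac{4736}{199835521}\right) = - \frac{1602340352}{199835521}$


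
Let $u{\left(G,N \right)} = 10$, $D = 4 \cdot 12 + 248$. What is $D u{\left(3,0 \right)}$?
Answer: $2960$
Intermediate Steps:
$D = 296$ ($D = 48 + 248 = 296$)
$D u{\left(3,0 \right)} = 296 \cdot 10 = 2960$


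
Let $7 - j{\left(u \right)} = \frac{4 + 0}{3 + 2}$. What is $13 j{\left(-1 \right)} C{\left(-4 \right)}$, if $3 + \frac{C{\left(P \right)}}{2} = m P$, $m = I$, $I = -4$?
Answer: $\frac{10478}{5} \approx 2095.6$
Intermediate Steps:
$j{\left(u \right)} = \frac{31}{5}$ ($j{\left(u \right)} = 7 - \frac{4 + 0}{3 + 2} = 7 - \frac{4}{5} = \frac{31}{5}$)
$m = -4$
$C{\left(P \right)} = -6 - 8 P$ ($C{\left(P \right)} = -6 + 2 \left(- 4 P\right) = -6 - 8 P$)
$13 j{\left(-1 \right)} C{\left(-4 \right)} = 13 \cdot \frac{31}{5} \left(-6 - -32\right) = \frac{403 \left(-6 + 32\right)}{5} = \frac{403}{5} \cdot 26 = \frac{10478}{5}$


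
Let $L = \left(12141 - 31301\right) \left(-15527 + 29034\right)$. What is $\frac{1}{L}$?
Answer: $- \frac{1}{258794120} \approx -3.8641 \cdot 10^{-9}$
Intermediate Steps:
$L = -258794120$ ($L = \left(-19160\right) 13507 = -258794120$)
$\frac{1}{L} = \frac{1}{-258794120} = - \frac{1}{258794120}$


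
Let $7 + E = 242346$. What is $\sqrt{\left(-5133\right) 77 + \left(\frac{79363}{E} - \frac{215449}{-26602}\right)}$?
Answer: $\frac{i \sqrt{16425852983179755092704758}}{6446702078} \approx 628.67 i$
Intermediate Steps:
$E = 242339$ ($E = -7 + 242346 = 242339$)
$\sqrt{\left(-5133\right) 77 + \left(\frac{79363}{E} - \frac{215449}{-26602}\right)} = \sqrt{\left(-5133\right) 77 + \left(\frac{79363}{242339} - \frac{215449}{-26602}\right)} = \sqrt{-395241 + \left(79363 \cdot \frac{1}{242339} - - \frac{215449}{26602}\right)} = \sqrt{-395241 + \left(\frac{79363}{242339} + \frac{215449}{26602}\right)} = \sqrt{-395241 + \frac{54322909737}{6446702078}} = \sqrt{- \frac{2547946653101061}{6446702078}} = \frac{i \sqrt{16425852983179755092704758}}{6446702078}$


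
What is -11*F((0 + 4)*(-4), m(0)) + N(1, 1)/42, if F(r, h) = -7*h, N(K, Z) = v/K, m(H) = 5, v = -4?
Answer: 8083/21 ≈ 384.90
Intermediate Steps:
N(K, Z) = -4/K
-11*F((0 + 4)*(-4), m(0)) + N(1, 1)/42 = -(-77)*5 - 4/1/42 = -11*(-35) - 4*1*(1/42) = 385 - 4*1/42 = 385 - 2/21 = 8083/21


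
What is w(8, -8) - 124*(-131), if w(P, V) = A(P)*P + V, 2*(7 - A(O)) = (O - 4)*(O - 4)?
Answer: 16228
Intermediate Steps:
A(O) = 7 - (-4 + O)²/2 (A(O) = 7 - (O - 4)*(O - 4)/2 = 7 - (-4 + O)*(-4 + O)/2 = 7 - (-4 + O)²/2)
w(P, V) = V + P*(7 - (-4 + P)²/2) (w(P, V) = (7 - (-4 + P)²/2)*P + V = P*(7 - (-4 + P)²/2) + V = V + P*(7 - (-4 + P)²/2))
w(8, -8) - 124*(-131) = (-8 - ½*8*(-14 + (-4 + 8)²)) - 124*(-131) = (-8 - ½*8*(-14 + 4²)) + 16244 = (-8 - ½*8*(-14 + 16)) + 16244 = (-8 - ½*8*2) + 16244 = (-8 - 8) + 16244 = -16 + 16244 = 16228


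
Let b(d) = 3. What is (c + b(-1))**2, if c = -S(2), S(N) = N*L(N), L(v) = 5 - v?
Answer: 9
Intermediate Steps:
S(N) = N*(5 - N)
c = -6 (c = -2*(5 - 1*2) = -2*(5 - 2) = -2*3 = -1*6 = -6)
(c + b(-1))**2 = (-6 + 3)**2 = (-3)**2 = 9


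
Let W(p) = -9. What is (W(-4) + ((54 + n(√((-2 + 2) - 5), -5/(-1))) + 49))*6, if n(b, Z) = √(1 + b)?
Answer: 564 + 6*√(1 + I*√5) ≈ 571.88 + 5.1079*I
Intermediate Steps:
(W(-4) + ((54 + n(√((-2 + 2) - 5), -5/(-1))) + 49))*6 = (-9 + ((54 + √(1 + √((-2 + 2) - 5))) + 49))*6 = (-9 + ((54 + √(1 + √(0 - 5))) + 49))*6 = (-9 + ((54 + √(1 + √(-5))) + 49))*6 = (-9 + ((54 + √(1 + I*√5)) + 49))*6 = (-9 + (103 + √(1 + I*√5)))*6 = (94 + √(1 + I*√5))*6 = 564 + 6*√(1 + I*√5)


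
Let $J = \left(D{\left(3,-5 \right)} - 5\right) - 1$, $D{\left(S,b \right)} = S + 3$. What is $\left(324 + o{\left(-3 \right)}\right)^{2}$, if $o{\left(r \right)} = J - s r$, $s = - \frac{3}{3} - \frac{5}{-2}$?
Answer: $\frac{431649}{4} \approx 1.0791 \cdot 10^{5}$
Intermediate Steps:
$D{\left(S,b \right)} = 3 + S$
$s = \frac{3}{2}$ ($s = \left(-3\right) \frac{1}{3} - - \frac{5}{2} = -1 + \frac{5}{2} = \frac{3}{2} \approx 1.5$)
$J = 0$ ($J = \left(\left(3 + 3\right) - 5\right) - 1 = \left(6 - 5\right) - 1 = 1 - 1 = 0$)
$o{\left(r \right)} = - \frac{3 r}{2}$ ($o{\left(r \right)} = 0 - \frac{3 r}{2} = - \frac{3 r}{2}$)
$\left(324 + o{\left(-3 \right)}\right)^{2} = \left(324 - - \frac{9}{2}\right)^{2} = \left(324 + \frac{9}{2}\right)^{2} = \left(\frac{657}{2}\right)^{2} = \frac{431649}{4}$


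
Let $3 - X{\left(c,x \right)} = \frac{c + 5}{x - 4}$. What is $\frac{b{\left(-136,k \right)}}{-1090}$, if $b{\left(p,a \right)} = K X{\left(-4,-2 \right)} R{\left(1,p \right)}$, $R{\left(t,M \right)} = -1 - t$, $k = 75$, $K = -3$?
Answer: $- \frac{19}{1090} \approx -0.017431$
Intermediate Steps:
$X{\left(c,x \right)} = 3 - \frac{5 + c}{-4 + x}$ ($X{\left(c,x \right)} = 3 - \frac{c + 5}{x - 4} = 3 - \frac{5 + c}{-4 + x}$)
$b{\left(p,a \right)} = 19$ ($b{\left(p,a \right)} = - 3 \frac{-17 - -4 + 3 \left(-2\right)}{-4 - 2} \left(-1 - 1\right) = - 3 \frac{-17 + 4 - 6}{-6} \left(-1 - 1\right) = - 3 \left(\left(- \frac{1}{6}\right) \left(-19\right)\right) \left(-2\right) = \left(-3\right) \frac{19}{6} \left(-2\right) = \left(- \frac{19}{2}\right) \left(-2\right) = 19$)
$\frac{b{\left(-136,k \right)}}{-1090} = \frac{19}{-1090} = 19 \left(- \frac{1}{1090}\right) = - \frac{19}{1090}$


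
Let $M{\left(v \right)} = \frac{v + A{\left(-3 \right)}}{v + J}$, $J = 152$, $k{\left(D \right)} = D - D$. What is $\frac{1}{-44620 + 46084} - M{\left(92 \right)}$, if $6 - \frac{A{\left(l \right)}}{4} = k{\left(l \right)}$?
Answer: $- \frac{695}{1464} \approx -0.47473$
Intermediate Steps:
$k{\left(D \right)} = 0$
$A{\left(l \right)} = 24$ ($A{\left(l \right)} = 24 - 0 = 24 + 0 = 24$)
$M{\left(v \right)} = \frac{24 + v}{152 + v}$ ($M{\left(v \right)} = \frac{v + 24}{v + 152} = \frac{24 + v}{152 + v}$)
$\frac{1}{-44620 + 46084} - M{\left(92 \right)} = \frac{1}{-44620 + 46084} - \frac{24 + 92}{152 + 92} = \frac{1}{1464} - \frac{1}{244} \cdot 116 = \frac{1}{1464} - \frac{29}{61} = - \frac{695}{1464}$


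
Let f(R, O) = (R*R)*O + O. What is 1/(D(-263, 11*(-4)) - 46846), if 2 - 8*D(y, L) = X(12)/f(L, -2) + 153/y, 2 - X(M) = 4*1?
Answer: -509431/23864640256 ≈ -2.1347e-5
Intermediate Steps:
f(R, O) = O + O*R² (f(R, O) = R²*O + O = O*R² + O = O + O*R²)
X(M) = -2 (X(M) = 2 - 4 = -2)
D(y, L) = ¼ - 153/(8*y) + 1/(4*(-2 - 2*L²)) (D(y, L) = ¼ - (-2*(-1/(2*(1 + L²))) + 153/y)/8 = ¼ - (-2/(-2 - 2*L²) + 153/y)/8 = ¼ + (-153/(8*y) + 1/(4*(-2 - 2*L²))) = ¼ - 153/(8*y) + 1/(4*(-2 - 2*L²)))
1/(D(-263, 11*(-4)) - 46846) = 1/((⅛)*(-153 - 263 - 153*(11*(-4))² + 2*(-263)*(11*(-4))²)/(-263*(1 + (11*(-4))²)) - 46846) = 1/((⅛)*(-1/263)*(-153 - 263 - 153*(-44)² + 2*(-263)*(-44)²)/(1 + (-44)²) - 46846) = 1/((⅛)*(-1/263)*(-153 - 263 - 153*1936 + 2*(-263)*1936)/(1 + 1936) - 46846) = 1/((⅛)*(-1/263)*(-153 - 263 - 296208 - 1018336)/1937 - 46846) = 1/((⅛)*(-1/263)*(1/1937)*(-1314960) - 46846) = 1/(164370/509431 - 46846) = 1/(-23864640256/509431) = -509431/23864640256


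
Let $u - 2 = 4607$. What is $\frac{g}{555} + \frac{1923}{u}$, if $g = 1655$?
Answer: $\frac{1739032}{511599} \approx 3.3992$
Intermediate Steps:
$u = 4609$ ($u = 2 + 4607 = 4609$)
$\frac{g}{555} + \frac{1923}{u} = \frac{1655}{555} + \frac{1923}{4609} = 1655 \cdot \frac{1}{555} + 1923 \cdot \frac{1}{4609} = \frac{331}{111} + \frac{1923}{4609} = \frac{1739032}{511599}$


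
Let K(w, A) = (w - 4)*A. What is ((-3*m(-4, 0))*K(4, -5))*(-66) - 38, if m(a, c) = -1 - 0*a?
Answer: -38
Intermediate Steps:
K(w, A) = A*(-4 + w) (K(w, A) = (-4 + w)*A = A*(-4 + w))
m(a, c) = -1 (m(a, c) = -1 - 1*0 = -1 + 0 = -1)
((-3*m(-4, 0))*K(4, -5))*(-66) - 38 = ((-3*(-1))*(-5*(-4 + 4)))*(-66) - 38 = (3*(-5*0))*(-66) - 38 = (3*0)*(-66) - 38 = 0*(-66) - 38 = 0 - 38 = -38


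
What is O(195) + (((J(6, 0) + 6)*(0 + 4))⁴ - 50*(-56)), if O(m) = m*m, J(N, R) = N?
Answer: 5349241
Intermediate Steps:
O(m) = m²
O(195) + (((J(6, 0) + 6)*(0 + 4))⁴ - 50*(-56)) = 195² + (((6 + 6)*(0 + 4))⁴ - 50*(-56)) = 38025 + ((12*4)⁴ + 2800) = 38025 + (48⁴ + 2800) = 38025 + (5308416 + 2800) = 38025 + 5311216 = 5349241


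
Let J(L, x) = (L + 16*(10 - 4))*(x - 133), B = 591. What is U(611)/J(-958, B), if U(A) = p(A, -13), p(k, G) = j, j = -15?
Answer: 15/394796 ≈ 3.7994e-5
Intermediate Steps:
p(k, G) = -15
U(A) = -15
J(L, x) = (-133 + x)*(96 + L) (J(L, x) = (L + 16*6)*(-133 + x) = (L + 96)*(-133 + x) = (96 + L)*(-133 + x) = (-133 + x)*(96 + L))
U(611)/J(-958, B) = -15/(-12768 - 133*(-958) + 96*591 - 958*591) = -15/(-12768 + 127414 + 56736 - 566178) = -15/(-394796) = -15*(-1/394796) = 15/394796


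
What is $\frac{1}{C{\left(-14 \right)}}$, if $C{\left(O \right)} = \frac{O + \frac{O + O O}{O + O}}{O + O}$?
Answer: $\frac{56}{41} \approx 1.3659$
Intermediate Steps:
$C{\left(O \right)} = \frac{O + \frac{O + O^{2}}{2 O}}{2 O}$
$\frac{1}{C{\left(-14 \right)}} = \frac{1}{\frac{1}{4} \frac{1}{-14} \left(1 + 3 \left(-14\right)\right)} = \frac{1}{\frac{1}{4} \left(- \frac{1}{14}\right) \left(1 - 42\right)} = \frac{1}{\frac{1}{4} \left(- \frac{1}{14}\right) \left(-41\right)} = \frac{1}{\frac{41}{56}} = \frac{56}{41}$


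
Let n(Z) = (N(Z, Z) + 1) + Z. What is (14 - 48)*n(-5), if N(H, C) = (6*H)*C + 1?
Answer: -4998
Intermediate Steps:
N(H, C) = 1 + 6*C*H (N(H, C) = 6*C*H + 1 = 1 + 6*C*H)
n(Z) = 2 + Z + 6*Z² (n(Z) = ((1 + 6*Z*Z) + 1) + Z = ((1 + 6*Z²) + 1) + Z = (2 + 6*Z²) + Z = 2 + Z + 6*Z²)
(14 - 48)*n(-5) = (14 - 48)*(2 - 5 + 6*(-5)²) = -34*(2 - 5 + 6*25) = -34*(2 - 5 + 150) = -34*147 = -4998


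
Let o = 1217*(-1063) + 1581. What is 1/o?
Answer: -1/1292090 ≈ -7.7394e-7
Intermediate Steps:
o = -1292090 (o = -1293671 + 1581 = -1292090)
1/o = 1/(-1292090) = -1/1292090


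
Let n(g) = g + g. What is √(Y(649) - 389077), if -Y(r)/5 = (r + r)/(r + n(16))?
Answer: I*√180443158287/681 ≈ 623.77*I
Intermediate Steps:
n(g) = 2*g
Y(r) = -10*r/(32 + r) (Y(r) = -5*(r + r)/(r + 2*16) = -5*2*r/(r + 32) = -5*2*r/(32 + r) = -10*r/(32 + r))
√(Y(649) - 389077) = √(-10*649/(32 + 649) - 389077) = √(-10*649/681 - 389077) = √(-10*649*1/681 - 389077) = √(-6490/681 - 389077) = √(-264967927/681) = I*√180443158287/681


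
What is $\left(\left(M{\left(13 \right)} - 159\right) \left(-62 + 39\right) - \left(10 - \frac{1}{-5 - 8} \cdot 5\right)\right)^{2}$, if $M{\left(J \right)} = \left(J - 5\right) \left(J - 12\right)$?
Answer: $\frac{2026260196}{169} \approx 1.199 \cdot 10^{7}$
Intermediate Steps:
$M{\left(J \right)} = \left(-12 + J\right) \left(-5 + J\right)$ ($M{\left(J \right)} = \left(-5 + J\right) \left(-12 + J\right) = \left(-12 + J\right) \left(-5 + J\right)$)
$\left(\left(M{\left(13 \right)} - 159\right) \left(-62 + 39\right) - \left(10 - \frac{1}{-5 - 8} \cdot 5\right)\right)^{2} = \left(\left(\left(60 + 13^{2} - 221\right) - 159\right) \left(-62 + 39\right) - \left(10 - \frac{1}{-5 - 8} \cdot 5\right)\right)^{2} = \left(\left(\left(60 + 169 - 221\right) - 159\right) \left(-23\right) - \left(10 - \frac{1}{-13} \cdot 5\right)\right)^{2} = \left(\left(8 - 159\right) \left(-23\right) - \frac{135}{13}\right)^{2} = \left(\left(-151\right) \left(-23\right) - \frac{135}{13}\right)^{2} = \left(3473 - \frac{135}{13}\right)^{2} = \left(\frac{45014}{13}\right)^{2} = \frac{2026260196}{169}$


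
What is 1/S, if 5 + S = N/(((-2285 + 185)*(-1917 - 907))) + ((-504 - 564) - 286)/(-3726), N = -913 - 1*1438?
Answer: -3682778400/17077058371 ≈ -0.21566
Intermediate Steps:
N = -2351 (N = -913 - 1438 = -2351)
S = -17077058371/3682778400 (S = -5 + (-2351*1/((-2285 + 185)*(-1917 - 907)) + ((-504 - 564) - 286)/(-3726)) = -5 + (-2351/((-2100*(-2824))) + (-1068 - 286)*(-1/3726)) = -5 + (-2351/5930400 - 1354*(-1/3726)) = -5 + (-2351*1/5930400 + 677/1863) = -5 + (-2351/5930400 + 677/1863) = -5 + 1336833629/3682778400 = -17077058371/3682778400 ≈ -4.6370)
1/S = 1/(-17077058371/3682778400) = -3682778400/17077058371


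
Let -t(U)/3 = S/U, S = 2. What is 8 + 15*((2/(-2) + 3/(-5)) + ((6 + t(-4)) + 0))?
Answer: 193/2 ≈ 96.500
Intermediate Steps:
t(U) = -6/U
8 + 15*((2/(-2) + 3/(-5)) + ((6 + t(-4)) + 0)) = 8 + 15*((2/(-2) + 3/(-5)) + ((6 - 6/(-4)) + 0)) = 8 + 15*((2*(-1/2) + 3*(-1/5)) + ((6 - 6*(-1/4)) + 0)) = 8 + 15*((-1 - 3/5) + ((6 + 3/2) + 0)) = 8 + 15*(-8/5 + (15/2 + 0)) = 8 + 15*(-8/5 + 15/2) = 8 + 15*(59/10) = 8 + 177/2 = 193/2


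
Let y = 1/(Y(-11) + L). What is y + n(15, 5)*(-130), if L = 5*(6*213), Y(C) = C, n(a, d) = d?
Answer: -4146349/6379 ≈ -650.00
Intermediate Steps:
L = 6390 (L = 5*1278 = 6390)
y = 1/6379 (y = 1/(-11 + 6390) = 1/6379 ≈ 0.00015676)
y + n(15, 5)*(-130) = 1/6379 + 5*(-130) = 1/6379 - 650 = -4146349/6379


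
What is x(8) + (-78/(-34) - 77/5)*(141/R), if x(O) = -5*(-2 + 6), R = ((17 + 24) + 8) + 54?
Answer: -332174/8755 ≈ -37.941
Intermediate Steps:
R = 103 (R = (41 + 8) + 54 = 49 + 54 = 103)
x(O) = -20 (x(O) = -5*4 = -20)
x(8) + (-78/(-34) - 77/5)*(141/R) = -20 + (-78/(-34) - 77/5)*(141/103) = -20 + (-78*(-1/34) - 77*1/5)*(141*(1/103)) = -20 + (39/17 - 77/5)*(141/103) = -20 - 1114/85*141/103 = -20 - 157074/8755 = -332174/8755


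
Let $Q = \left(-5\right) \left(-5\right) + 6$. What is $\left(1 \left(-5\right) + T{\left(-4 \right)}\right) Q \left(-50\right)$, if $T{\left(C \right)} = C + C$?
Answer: $20150$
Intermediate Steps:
$T{\left(C \right)} = 2 C$
$Q = 31$ ($Q = 25 + 6 = 31$)
$\left(1 \left(-5\right) + T{\left(-4 \right)}\right) Q \left(-50\right) = \left(1 \left(-5\right) + 2 \left(-4\right)\right) 31 \left(-50\right) = \left(-5 - 8\right) 31 \left(-50\right) = \left(-13\right) 31 \left(-50\right) = \left(-403\right) \left(-50\right) = 20150$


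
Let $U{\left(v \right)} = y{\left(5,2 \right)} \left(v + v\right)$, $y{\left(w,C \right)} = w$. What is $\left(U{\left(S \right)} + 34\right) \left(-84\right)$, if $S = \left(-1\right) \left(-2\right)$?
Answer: $-4536$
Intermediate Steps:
$S = 2$
$U{\left(v \right)} = 10 v$ ($U{\left(v \right)} = 5 \left(v + v\right) = 5 \cdot 2 v = 10 v$)
$\left(U{\left(S \right)} + 34\right) \left(-84\right) = \left(10 \cdot 2 + 34\right) \left(-84\right) = \left(20 + 34\right) \left(-84\right) = 54 \left(-84\right) = -4536$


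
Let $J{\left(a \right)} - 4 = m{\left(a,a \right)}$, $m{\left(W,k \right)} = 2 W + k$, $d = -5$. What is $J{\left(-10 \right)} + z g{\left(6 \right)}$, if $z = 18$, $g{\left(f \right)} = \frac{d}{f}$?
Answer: $-41$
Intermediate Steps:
$m{\left(W,k \right)} = k + 2 W$
$g{\left(f \right)} = - \frac{5}{f}$
$J{\left(a \right)} = 4 + 3 a$ ($J{\left(a \right)} = 4 + \left(a + 2 a\right) = 4 + 3 a$)
$J{\left(-10 \right)} + z g{\left(6 \right)} = \left(4 + 3 \left(-10\right)\right) + 18 \left(- \frac{5}{6}\right) = \left(4 - 30\right) + 18 \left(\left(-5\right) \frac{1}{6}\right) = -26 + 18 \left(- \frac{5}{6}\right) = -26 - 15 = -41$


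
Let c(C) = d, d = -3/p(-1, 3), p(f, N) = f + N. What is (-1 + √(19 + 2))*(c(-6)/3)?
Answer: ½ - √21/2 ≈ -1.7913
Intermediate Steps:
p(f, N) = N + f
d = -3/2 (d = -3/(3 - 1) = -3/2 ≈ -1.5000)
c(C) = -3/2
(-1 + √(19 + 2))*(c(-6)/3) = (-1 + √(19 + 2))*(-3/2/3) = (-1 + √21)*(-3/2*⅓) = (-1 + √21)*(-½) = ½ - √21/2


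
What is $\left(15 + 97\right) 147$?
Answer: $16464$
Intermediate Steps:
$\left(15 + 97\right) 147 = 112 \cdot 147 = 16464$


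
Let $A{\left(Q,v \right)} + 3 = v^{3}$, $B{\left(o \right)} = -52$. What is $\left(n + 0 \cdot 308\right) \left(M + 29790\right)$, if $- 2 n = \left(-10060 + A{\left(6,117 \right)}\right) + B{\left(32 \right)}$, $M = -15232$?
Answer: $-11584513942$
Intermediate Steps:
$A{\left(Q,v \right)} = -3 + v^{3}$
$n = -795749$ ($n = - \frac{\left(-10060 - \left(3 - 117^{3}\right)\right) - 52}{2} = - \frac{\left(-10060 + \left(-3 + 1601613\right)\right) - 52}{2} = - \frac{\left(-10060 + 1601610\right) - 52}{2} = - \frac{1591550 - 52}{2} = \left(- \frac{1}{2}\right) 1591498 = -795749$)
$\left(n + 0 \cdot 308\right) \left(M + 29790\right) = \left(-795749 + 0 \cdot 308\right) \left(-15232 + 29790\right) = \left(-795749 + 0\right) 14558 = \left(-795749\right) 14558 = -11584513942$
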